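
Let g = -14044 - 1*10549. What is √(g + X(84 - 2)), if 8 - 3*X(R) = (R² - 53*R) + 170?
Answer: I*√228957/3 ≈ 159.5*I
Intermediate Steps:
g = -24593 (g = -14044 - 10549 = -24593)
X(R) = -54 - R²/3 + 53*R/3 (X(R) = 8/3 - ((R² - 53*R) + 170)/3 = 8/3 - (170 + R² - 53*R)/3 = 8/3 + (-170/3 - R²/3 + 53*R/3) = -54 - R²/3 + 53*R/3)
√(g + X(84 - 2)) = √(-24593 + (-54 - (84 - 2)²/3 + 53*(84 - 2)/3)) = √(-24593 + (-54 - ⅓*82² + (53/3)*82)) = √(-24593 + (-54 - ⅓*6724 + 4346/3)) = √(-24593 + (-54 - 6724/3 + 4346/3)) = √(-24593 - 2540/3) = √(-76319/3) = I*√228957/3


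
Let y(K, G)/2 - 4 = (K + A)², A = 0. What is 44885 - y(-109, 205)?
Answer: 21115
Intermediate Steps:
y(K, G) = 8 + 2*K² (y(K, G) = 8 + 2*(K + 0)² = 8 + 2*K²)
44885 - y(-109, 205) = 44885 - (8 + 2*(-109)²) = 44885 - (8 + 2*11881) = 44885 - (8 + 23762) = 44885 - 1*23770 = 44885 - 23770 = 21115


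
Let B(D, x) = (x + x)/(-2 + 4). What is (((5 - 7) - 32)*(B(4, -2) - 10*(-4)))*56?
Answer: -72352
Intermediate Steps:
B(D, x) = x (B(D, x) = (2*x)/2 = (2*x)*(1/2) = x)
(((5 - 7) - 32)*(B(4, -2) - 10*(-4)))*56 = (((5 - 7) - 32)*(-2 - 10*(-4)))*56 = ((-2 - 32)*(-2 + 40))*56 = -34*38*56 = -1292*56 = -72352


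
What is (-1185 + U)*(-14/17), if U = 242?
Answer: 13202/17 ≈ 776.59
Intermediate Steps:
(-1185 + U)*(-14/17) = (-1185 + 242)*(-14/17) = -(-13202)/17 = -943*(-14/17) = 13202/17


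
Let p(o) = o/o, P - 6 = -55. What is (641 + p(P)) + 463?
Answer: 1105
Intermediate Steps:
P = -49 (P = 6 - 55 = -49)
p(o) = 1
(641 + p(P)) + 463 = (641 + 1) + 463 = 642 + 463 = 1105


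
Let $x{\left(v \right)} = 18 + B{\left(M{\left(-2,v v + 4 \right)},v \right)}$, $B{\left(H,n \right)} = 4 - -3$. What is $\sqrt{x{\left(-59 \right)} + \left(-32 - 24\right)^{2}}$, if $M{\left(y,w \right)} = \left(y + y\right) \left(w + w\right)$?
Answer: $\sqrt{3161} \approx 56.223$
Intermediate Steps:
$M{\left(y,w \right)} = 4 w y$ ($M{\left(y,w \right)} = 2 y 2 w = 4 w y$)
$B{\left(H,n \right)} = 7$ ($B{\left(H,n \right)} = 4 + 3 = 7$)
$x{\left(v \right)} = 25$ ($x{\left(v \right)} = 18 + 7 = 25$)
$\sqrt{x{\left(-59 \right)} + \left(-32 - 24\right)^{2}} = \sqrt{25 + \left(-32 - 24\right)^{2}} = \sqrt{25 + \left(-56\right)^{2}} = \sqrt{25 + 3136} = \sqrt{3161}$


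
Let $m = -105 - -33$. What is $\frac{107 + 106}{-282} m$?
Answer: $\frac{2556}{47} \approx 54.383$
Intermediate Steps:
$m = -72$ ($m = -105 + 33 = -72$)
$\frac{107 + 106}{-282} m = \frac{107 + 106}{-282} \left(-72\right) = 213 \left(- \frac{1}{282}\right) \left(-72\right) = \left(- \frac{71}{94}\right) \left(-72\right) = \frac{2556}{47}$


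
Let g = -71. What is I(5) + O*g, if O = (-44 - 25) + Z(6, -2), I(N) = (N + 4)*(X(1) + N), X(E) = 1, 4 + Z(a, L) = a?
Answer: 4811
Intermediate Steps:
Z(a, L) = -4 + a
I(N) = (1 + N)*(4 + N) (I(N) = (N + 4)*(1 + N) = (4 + N)*(1 + N) = (1 + N)*(4 + N))
O = -67 (O = (-44 - 25) + (-4 + 6) = -69 + 2 = -67)
I(5) + O*g = (4 + 5² + 5*5) - 67*(-71) = (4 + 25 + 25) + 4757 = 54 + 4757 = 4811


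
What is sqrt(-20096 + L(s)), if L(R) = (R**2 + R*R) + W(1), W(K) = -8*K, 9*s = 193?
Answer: I*sqrt(1553926)/9 ≈ 138.51*I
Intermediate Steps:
s = 193/9 (s = (1/9)*193 = 193/9 ≈ 21.444)
L(R) = -8 + 2*R**2 (L(R) = (R**2 + R*R) - 8*1 = (R**2 + R**2) - 8 = 2*R**2 - 8 = -8 + 2*R**2)
sqrt(-20096 + L(s)) = sqrt(-20096 + (-8 + 2*(193/9)**2)) = sqrt(-20096 + (-8 + 2*(37249/81))) = sqrt(-20096 + (-8 + 74498/81)) = sqrt(-20096 + 73850/81) = sqrt(-1553926/81) = I*sqrt(1553926)/9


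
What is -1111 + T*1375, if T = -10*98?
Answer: -1348611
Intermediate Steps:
T = -980
-1111 + T*1375 = -1111 - 980*1375 = -1111 - 1347500 = -1348611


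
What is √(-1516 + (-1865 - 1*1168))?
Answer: I*√4549 ≈ 67.446*I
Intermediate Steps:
√(-1516 + (-1865 - 1*1168)) = √(-1516 + (-1865 - 1168)) = √(-1516 - 3033) = √(-4549) = I*√4549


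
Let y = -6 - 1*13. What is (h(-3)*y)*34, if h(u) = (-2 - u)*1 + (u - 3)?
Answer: 3230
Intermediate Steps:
h(u) = -5 (h(u) = (-2 - u) + (-3 + u) = -5)
y = -19 (y = -6 - 13 = -19)
(h(-3)*y)*34 = -5*(-19)*34 = 95*34 = 3230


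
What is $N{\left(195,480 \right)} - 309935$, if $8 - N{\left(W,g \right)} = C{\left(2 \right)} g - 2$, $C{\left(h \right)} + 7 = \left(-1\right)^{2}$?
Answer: $-307045$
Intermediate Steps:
$C{\left(h \right)} = -6$ ($C{\left(h \right)} = -7 + \left(-1\right)^{2} = -7 + 1 = -6$)
$N{\left(W,g \right)} = 10 + 6 g$ ($N{\left(W,g \right)} = 8 - \left(- 6 g - 2\right) = 8 - \left(-2 - 6 g\right) = 8 + \left(2 + 6 g\right) = 10 + 6 g$)
$N{\left(195,480 \right)} - 309935 = \left(10 + 6 \cdot 480\right) - 309935 = \left(10 + 2880\right) - 309935 = 2890 - 309935 = -307045$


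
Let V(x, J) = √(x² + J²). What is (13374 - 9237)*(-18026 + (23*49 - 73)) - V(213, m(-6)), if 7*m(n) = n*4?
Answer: -70213164 - 3*√247073/7 ≈ -7.0213e+7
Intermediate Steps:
m(n) = 4*n/7 (m(n) = (n*4)/7 = (4*n)/7 = 4*n/7)
V(x, J) = √(J² + x²)
(13374 - 9237)*(-18026 + (23*49 - 73)) - V(213, m(-6)) = (13374 - 9237)*(-18026 + (23*49 - 73)) - √(((4/7)*(-6))² + 213²) = 4137*(-18026 + (1127 - 73)) - √((-24/7)² + 45369) = 4137*(-18026 + 1054) - √(576/49 + 45369) = 4137*(-16972) - √(2223657/49) = -70213164 - 3*√247073/7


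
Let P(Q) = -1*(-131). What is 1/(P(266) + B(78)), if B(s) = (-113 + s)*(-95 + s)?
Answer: 1/726 ≈ 0.0013774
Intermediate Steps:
P(Q) = 131
1/(P(266) + B(78)) = 1/(131 + (10735 + 78² - 208*78)) = 1/(131 + (10735 + 6084 - 16224)) = 1/(131 + 595) = 1/726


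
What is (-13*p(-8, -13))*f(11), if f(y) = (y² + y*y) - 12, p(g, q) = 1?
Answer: -2990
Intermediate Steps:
f(y) = -12 + 2*y² (f(y) = (y² + y²) - 12 = 2*y² - 12 = -12 + 2*y²)
(-13*p(-8, -13))*f(11) = (-13*1)*(-12 + 2*11²) = -13*(-12 + 2*121) = -13*(-12 + 242) = -13*230 = -2990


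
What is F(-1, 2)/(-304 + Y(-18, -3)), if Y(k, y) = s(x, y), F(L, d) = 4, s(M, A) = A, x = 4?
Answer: -4/307 ≈ -0.013029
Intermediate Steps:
Y(k, y) = y
F(-1, 2)/(-304 + Y(-18, -3)) = 4/(-304 - 3) = 4/(-307) = 4*(-1/307) = -4/307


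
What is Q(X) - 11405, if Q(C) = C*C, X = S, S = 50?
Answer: -8905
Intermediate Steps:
X = 50
Q(C) = C²
Q(X) - 11405 = 50² - 11405 = 2500 - 11405 = -8905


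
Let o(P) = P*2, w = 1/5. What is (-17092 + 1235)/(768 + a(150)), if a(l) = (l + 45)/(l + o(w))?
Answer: -11924464/578511 ≈ -20.612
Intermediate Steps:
w = 1/5 (w = 1*(1/5) = 1/5 ≈ 0.20000)
o(P) = 2*P
a(l) = (45 + l)/(2/5 + l) (a(l) = (l + 45)/(l + 2*(1/5)) = (45 + l)/(l + 2/5) = (45 + l)/(2/5 + l))
(-17092 + 1235)/(768 + a(150)) = (-17092 + 1235)/(768 + 5*(45 + 150)/(2 + 5*150)) = -15857/(768 + 5*195/(2 + 750)) = -15857/(768 + 5*195/752) = -15857/(768 + 5*(1/752)*195) = -15857/(768 + 975/752) = -15857/578511/752 = -15857*752/578511 = -11924464/578511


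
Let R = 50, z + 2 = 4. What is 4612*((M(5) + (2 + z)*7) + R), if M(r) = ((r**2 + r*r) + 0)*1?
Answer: 590336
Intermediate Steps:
z = 2 (z = -2 + 4 = 2)
M(r) = 2*r**2 (M(r) = ((r**2 + r**2) + 0)*1 = (2*r**2 + 0)*1 = (2*r**2)*1 = 2*r**2)
4612*((M(5) + (2 + z)*7) + R) = 4612*((2*5**2 + (2 + 2)*7) + 50) = 4612*((2*25 + 4*7) + 50) = 4612*((50 + 28) + 50) = 4612*(78 + 50) = 4612*128 = 590336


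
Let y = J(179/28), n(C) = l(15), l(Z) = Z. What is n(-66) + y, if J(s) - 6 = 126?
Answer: 147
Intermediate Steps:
n(C) = 15
J(s) = 132 (J(s) = 6 + 126 = 132)
y = 132
n(-66) + y = 15 + 132 = 147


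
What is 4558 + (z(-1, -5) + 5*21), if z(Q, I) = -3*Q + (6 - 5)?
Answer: 4667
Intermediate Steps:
z(Q, I) = 1 - 3*Q (z(Q, I) = -3*Q + 1 = 1 - 3*Q)
4558 + (z(-1, -5) + 5*21) = 4558 + ((1 - 3*(-1)) + 5*21) = 4558 + ((1 + 3) + 105) = 4558 + (4 + 105) = 4558 + 109 = 4667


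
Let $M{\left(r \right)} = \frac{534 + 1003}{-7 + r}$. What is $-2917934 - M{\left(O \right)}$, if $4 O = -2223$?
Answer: $- \frac{6568263286}{2251} \approx -2.9179 \cdot 10^{6}$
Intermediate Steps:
$O = - \frac{2223}{4}$ ($O = \frac{1}{4} \left(-2223\right) = - \frac{2223}{4} \approx -555.75$)
$M{\left(r \right)} = \frac{1537}{-7 + r}$
$-2917934 - M{\left(O \right)} = -2917934 - \frac{1537}{-7 - \frac{2223}{4}} = -2917934 - \frac{1537}{- \frac{2251}{4}} = -2917934 - 1537 \left(- \frac{4}{2251}\right) = -2917934 - - \frac{6148}{2251} = -2917934 + \frac{6148}{2251} = - \frac{6568263286}{2251}$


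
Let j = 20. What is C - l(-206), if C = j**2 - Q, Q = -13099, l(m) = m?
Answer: 13705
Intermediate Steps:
C = 13499 (C = 20**2 - 1*(-13099) = 400 + 13099 = 13499)
C - l(-206) = 13499 - 1*(-206) = 13499 + 206 = 13705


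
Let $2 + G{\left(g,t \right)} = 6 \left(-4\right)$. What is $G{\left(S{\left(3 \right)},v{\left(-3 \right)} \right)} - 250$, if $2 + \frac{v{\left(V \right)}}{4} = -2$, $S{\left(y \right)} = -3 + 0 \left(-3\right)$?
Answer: $-276$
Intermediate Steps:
$S{\left(y \right)} = -3$ ($S{\left(y \right)} = -3 + 0 = -3$)
$v{\left(V \right)} = -16$ ($v{\left(V \right)} = -8 + 4 \left(-2\right) = -8 - 8 = -16$)
$G{\left(g,t \right)} = -26$ ($G{\left(g,t \right)} = -2 + 6 \left(-4\right) = -2 - 24 = -26$)
$G{\left(S{\left(3 \right)},v{\left(-3 \right)} \right)} - 250 = -26 - 250 = -276$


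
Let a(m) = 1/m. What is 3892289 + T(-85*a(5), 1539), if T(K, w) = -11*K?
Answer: 3892476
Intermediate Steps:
3892289 + T(-85*a(5), 1539) = 3892289 - (-935)/5 = 3892289 - 11*(-17) = 3892289 + 187 = 3892476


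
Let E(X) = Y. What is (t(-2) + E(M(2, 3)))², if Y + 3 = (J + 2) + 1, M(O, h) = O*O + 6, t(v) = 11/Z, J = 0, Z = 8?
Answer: 121/64 ≈ 1.8906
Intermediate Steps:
t(v) = 11/8
M(O, h) = 6 + O² (M(O, h) = O² + 6 = 6 + O²)
Y = 0 (Y = -3 + ((0 + 2) + 1) = -3 + (2 + 1) = -3 + 3 = 0)
E(X) = 0
(t(-2) + E(M(2, 3)))² = (11/8 + 0)² = (11/8)² = 121/64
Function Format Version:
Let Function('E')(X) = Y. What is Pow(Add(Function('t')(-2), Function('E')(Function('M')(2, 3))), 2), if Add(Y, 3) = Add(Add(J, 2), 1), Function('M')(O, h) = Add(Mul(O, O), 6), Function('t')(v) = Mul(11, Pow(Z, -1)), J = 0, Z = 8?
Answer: Rational(121, 64) ≈ 1.8906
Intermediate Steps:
Function('t')(v) = Rational(11, 8) (Function('t')(v) = Mul(11, Pow(8, -1)) = Mul(11, Rational(1, 8)) = Rational(11, 8))
Function('M')(O, h) = Add(6, Pow(O, 2)) (Function('M')(O, h) = Add(Pow(O, 2), 6) = Add(6, Pow(O, 2)))
Y = 0 (Y = Add(-3, Add(Add(0, 2), 1)) = Add(-3, Add(2, 1)) = Add(-3, 3) = 0)
Function('E')(X) = 0
Pow(Add(Function('t')(-2), Function('E')(Function('M')(2, 3))), 2) = Pow(Add(Rational(11, 8), 0), 2) = Pow(Rational(11, 8), 2) = Rational(121, 64)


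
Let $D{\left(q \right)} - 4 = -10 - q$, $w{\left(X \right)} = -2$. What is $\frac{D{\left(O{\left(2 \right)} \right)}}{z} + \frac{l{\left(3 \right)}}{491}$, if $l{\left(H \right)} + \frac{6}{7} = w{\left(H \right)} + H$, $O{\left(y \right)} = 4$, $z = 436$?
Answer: $- \frac{16967}{749266} \approx -0.022645$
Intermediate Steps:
$l{\left(H \right)} = - \frac{20}{7} + H$ ($l{\left(H \right)} = - \frac{6}{7} + \left(-2 + H\right) = - \frac{20}{7} + H$)
$D{\left(q \right)} = -6 - q$ ($D{\left(q \right)} = 4 - \left(10 + q\right) = -6 - q$)
$\frac{D{\left(O{\left(2 \right)} \right)}}{z} + \frac{l{\left(3 \right)}}{491} = \frac{-6 - 4}{436} + \frac{- \frac{20}{7} + 3}{491} = \left(-6 - 4\right) \frac{1}{436} + \frac{1}{7} \cdot \frac{1}{491} = \left(-10\right) \frac{1}{436} + \frac{1}{3437} = - \frac{5}{218} + \frac{1}{3437} = - \frac{16967}{749266}$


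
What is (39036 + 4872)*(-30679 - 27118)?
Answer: -2537750676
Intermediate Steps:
(39036 + 4872)*(-30679 - 27118) = 43908*(-57797) = -2537750676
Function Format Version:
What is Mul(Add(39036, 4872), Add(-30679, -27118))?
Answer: -2537750676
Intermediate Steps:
Mul(Add(39036, 4872), Add(-30679, -27118)) = Mul(43908, -57797) = -2537750676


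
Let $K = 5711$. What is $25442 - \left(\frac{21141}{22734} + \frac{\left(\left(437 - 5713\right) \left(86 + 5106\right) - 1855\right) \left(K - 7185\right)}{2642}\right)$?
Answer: $- \frac{16971684240937}{1112282} \approx -1.5258 \cdot 10^{7}$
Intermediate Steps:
$25442 - \left(\frac{21141}{22734} + \frac{\left(\left(437 - 5713\right) \left(86 + 5106\right) - 1855\right) \left(K - 7185\right)}{2642}\right) = 25442 - \left(\frac{21141}{22734} + \frac{\left(\left(437 - 5713\right) \left(86 + 5106\right) - 1855\right) \left(5711 - 7185\right)}{2642}\right) = 25442 - \left(21141 \cdot \frac{1}{22734} + \left(\left(-5276\right) 5192 - 1855\right) \left(-1474\right) \frac{1}{2642}\right) = 25442 - \left(\frac{783}{842} + \left(-27392992 - 1855\right) \left(-1474\right) \frac{1}{2642}\right) = 25442 - \left(\frac{783}{842} + \left(-27394847\right) \left(-1474\right) \frac{1}{2642}\right) = 25442 - \left(\frac{783}{842} + 40380004478 \cdot \frac{1}{2642}\right) = 25442 - \left(\frac{783}{842} + \frac{20190002239}{1321}\right) = 25442 - \frac{16999982919581}{1112282} = - \frac{16971684240937}{1112282}$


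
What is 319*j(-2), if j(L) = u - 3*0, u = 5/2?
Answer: 1595/2 ≈ 797.50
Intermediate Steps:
u = 5/2 (u = 5*(½) = 5/2 ≈ 2.5000)
j(L) = 5/2 (j(L) = 5/2 - 3*0 = 5/2 + 0 = 5/2)
319*j(-2) = 319*(5/2) = 1595/2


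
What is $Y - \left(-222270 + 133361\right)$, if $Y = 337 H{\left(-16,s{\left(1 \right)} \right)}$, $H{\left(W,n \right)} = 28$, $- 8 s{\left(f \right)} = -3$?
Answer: $98345$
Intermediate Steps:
$s{\left(f \right)} = \frac{3}{8}$ ($s{\left(f \right)} = \left(- \frac{1}{8}\right) \left(-3\right) = \frac{3}{8}$)
$Y = 9436$ ($Y = 337 \cdot 28 = 9436$)
$Y - \left(-222270 + 133361\right) = 9436 - \left(-222270 + 133361\right) = 9436 - -88909 = 9436 + 88909 = 98345$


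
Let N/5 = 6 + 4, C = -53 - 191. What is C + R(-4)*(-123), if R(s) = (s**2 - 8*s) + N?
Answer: -12298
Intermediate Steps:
C = -244
N = 50 (N = 5*(6 + 4) = 5*10 = 50)
R(s) = 50 + s**2 - 8*s (R(s) = (s**2 - 8*s) + 50 = 50 + s**2 - 8*s)
C + R(-4)*(-123) = -244 + (50 + (-4)**2 - 8*(-4))*(-123) = -244 + (50 + 16 + 32)*(-123) = -244 + 98*(-123) = -244 - 12054 = -12298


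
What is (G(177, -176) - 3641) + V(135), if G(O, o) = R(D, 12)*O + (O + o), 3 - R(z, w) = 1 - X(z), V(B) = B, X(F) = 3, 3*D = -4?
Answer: -2620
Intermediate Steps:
D = -4/3 (D = (1/3)*(-4) = -4/3 ≈ -1.3333)
R(z, w) = 5 (R(z, w) = 3 - (1 - 1*3) = 3 - (1 - 3) = 3 - 1*(-2) = 3 + 2 = 5)
G(O, o) = o + 6*O (G(O, o) = 5*O + (O + o) = o + 6*O)
(G(177, -176) - 3641) + V(135) = ((-176 + 6*177) - 3641) + 135 = ((-176 + 1062) - 3641) + 135 = (886 - 3641) + 135 = -2755 + 135 = -2620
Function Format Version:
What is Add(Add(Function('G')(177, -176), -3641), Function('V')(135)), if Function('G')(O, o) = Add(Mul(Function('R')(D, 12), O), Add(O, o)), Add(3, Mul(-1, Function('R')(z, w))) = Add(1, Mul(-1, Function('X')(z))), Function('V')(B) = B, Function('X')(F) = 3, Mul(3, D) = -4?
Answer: -2620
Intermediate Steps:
D = Rational(-4, 3) (D = Mul(Rational(1, 3), -4) = Rational(-4, 3) ≈ -1.3333)
Function('R')(z, w) = 5 (Function('R')(z, w) = Add(3, Mul(-1, Add(1, Mul(-1, 3)))) = Add(3, Mul(-1, Add(1, -3))) = Add(3, Mul(-1, -2)) = Add(3, 2) = 5)
Function('G')(O, o) = Add(o, Mul(6, O)) (Function('G')(O, o) = Add(Mul(5, O), Add(O, o)) = Add(o, Mul(6, O)))
Add(Add(Function('G')(177, -176), -3641), Function('V')(135)) = Add(Add(Add(-176, Mul(6, 177)), -3641), 135) = Add(Add(Add(-176, 1062), -3641), 135) = Add(Add(886, -3641), 135) = Add(-2755, 135) = -2620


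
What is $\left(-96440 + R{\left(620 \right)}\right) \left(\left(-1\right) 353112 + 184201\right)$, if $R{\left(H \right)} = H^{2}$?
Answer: $-48639611560$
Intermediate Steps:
$\left(-96440 + R{\left(620 \right)}\right) \left(\left(-1\right) 353112 + 184201\right) = \left(-96440 + 620^{2}\right) \left(\left(-1\right) 353112 + 184201\right) = \left(-96440 + 384400\right) \left(-353112 + 184201\right) = 287960 \left(-168911\right) = -48639611560$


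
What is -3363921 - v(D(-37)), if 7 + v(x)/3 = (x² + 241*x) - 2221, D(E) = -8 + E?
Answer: -3330777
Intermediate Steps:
v(x) = -6684 + 3*x² + 723*x (v(x) = -21 + 3*((x² + 241*x) - 2221) = -21 + 3*(-2221 + x² + 241*x) = -21 + (-6663 + 3*x² + 723*x) = -6684 + 3*x² + 723*x)
-3363921 - v(D(-37)) = -3363921 - (-6684 + 3*(-8 - 37)² + 723*(-8 - 37)) = -3363921 - (-6684 + 3*(-45)² + 723*(-45)) = -3363921 - (-6684 + 3*2025 - 32535) = -3363921 - (-6684 + 6075 - 32535) = -3363921 - 1*(-33144) = -3363921 + 33144 = -3330777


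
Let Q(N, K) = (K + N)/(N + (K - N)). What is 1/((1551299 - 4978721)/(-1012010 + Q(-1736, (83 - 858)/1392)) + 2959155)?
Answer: 25222273/74636700944865 ≈ 3.3793e-7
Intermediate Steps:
Q(N, K) = (K + N)/K
1/((1551299 - 4978721)/(-1012010 + Q(-1736, (83 - 858)/1392)) + 2959155) = 1/((1551299 - 4978721)/(-1012010 + ((83 - 858)/1392 - 1736)/(((83 - 858)/1392))) + 2959155) = 1/(-3427422/(-1012010 + (-775*1/1392 - 1736)/((-775*1/1392))) + 2959155) = 1/(-3427422/(-1012010 + (-775/1392 - 1736)/(-775/1392)) + 2959155) = 1/(-3427422/(-1012010 - 1392/775*(-2417287/1392)) + 2959155) = 1/(-3427422/(-1012010 + 77977/25) + 2959155) = 1/(-3427422/(-25222273/25) + 2959155) = 1/(-3427422*(-25/25222273) + 2959155) = 1/(85685550/25222273 + 2959155) = 1/(74636700944865/25222273) = 25222273/74636700944865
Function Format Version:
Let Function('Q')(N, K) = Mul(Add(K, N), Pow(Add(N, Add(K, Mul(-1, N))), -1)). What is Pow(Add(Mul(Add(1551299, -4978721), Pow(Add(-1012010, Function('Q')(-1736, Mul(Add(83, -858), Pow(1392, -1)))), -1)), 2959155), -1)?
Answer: Rational(25222273, 74636700944865) ≈ 3.3793e-7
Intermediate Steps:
Function('Q')(N, K) = Mul(Pow(K, -1), Add(K, N)) (Function('Q')(N, K) = Mul(Add(K, N), Pow(K, -1)) = Mul(Pow(K, -1), Add(K, N)))
Pow(Add(Mul(Add(1551299, -4978721), Pow(Add(-1012010, Function('Q')(-1736, Mul(Add(83, -858), Pow(1392, -1)))), -1)), 2959155), -1) = Pow(Add(Mul(Add(1551299, -4978721), Pow(Add(-1012010, Mul(Pow(Mul(Add(83, -858), Pow(1392, -1)), -1), Add(Mul(Add(83, -858), Pow(1392, -1)), -1736))), -1)), 2959155), -1) = Pow(Add(Mul(-3427422, Pow(Add(-1012010, Mul(Pow(Mul(-775, Rational(1, 1392)), -1), Add(Mul(-775, Rational(1, 1392)), -1736))), -1)), 2959155), -1) = Pow(Add(Mul(-3427422, Pow(Add(-1012010, Mul(Pow(Rational(-775, 1392), -1), Add(Rational(-775, 1392), -1736))), -1)), 2959155), -1) = Pow(Add(Mul(-3427422, Pow(Add(-1012010, Mul(Rational(-1392, 775), Rational(-2417287, 1392))), -1)), 2959155), -1) = Pow(Add(Mul(-3427422, Pow(Add(-1012010, Rational(77977, 25)), -1)), 2959155), -1) = Pow(Add(Mul(-3427422, Pow(Rational(-25222273, 25), -1)), 2959155), -1) = Pow(Add(Mul(-3427422, Rational(-25, 25222273)), 2959155), -1) = Pow(Add(Rational(85685550, 25222273), 2959155), -1) = Pow(Rational(74636700944865, 25222273), -1) = Rational(25222273, 74636700944865)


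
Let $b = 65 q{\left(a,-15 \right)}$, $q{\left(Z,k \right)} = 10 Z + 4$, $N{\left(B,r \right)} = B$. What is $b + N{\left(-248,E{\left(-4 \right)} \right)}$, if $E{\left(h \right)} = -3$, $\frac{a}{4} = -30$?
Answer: $-77988$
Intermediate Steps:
$a = -120$ ($a = 4 \left(-30\right) = -120$)
$q{\left(Z,k \right)} = 4 + 10 Z$
$b = -77740$ ($b = 65 \left(4 + 10 \left(-120\right)\right) = 65 \left(4 - 1200\right) = 65 \left(-1196\right) = -77740$)
$b + N{\left(-248,E{\left(-4 \right)} \right)} = -77740 - 248 = -77988$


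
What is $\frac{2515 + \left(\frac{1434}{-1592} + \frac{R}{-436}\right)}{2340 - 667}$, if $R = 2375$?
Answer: $\frac{108830341}{72578086} \approx 1.4995$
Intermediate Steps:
$\frac{2515 + \left(\frac{1434}{-1592} + \frac{R}{-436}\right)}{2340 - 667} = \frac{2515 + \left(\frac{1434}{-1592} + \frac{2375}{-436}\right)}{2340 - 667} = \frac{2515 + \left(1434 \left(- \frac{1}{1592}\right) + 2375 \left(- \frac{1}{436}\right)\right)}{1673} = \left(2515 - \frac{275389}{43382}\right) \frac{1}{1673} = \frac{108830341}{43382} \cdot \frac{1}{1673} = \frac{108830341}{72578086}$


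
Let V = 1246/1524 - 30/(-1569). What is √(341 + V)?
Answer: √54291521778690/398526 ≈ 18.489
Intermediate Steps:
V = 333449/398526 (V = 1246*(1/1524) - 30*(-1/1569) = 623/762 + 10/523 = 333449/398526 ≈ 0.83671)
√(341 + V) = √(341 + 333449/398526) = √(136230815/398526) = √54291521778690/398526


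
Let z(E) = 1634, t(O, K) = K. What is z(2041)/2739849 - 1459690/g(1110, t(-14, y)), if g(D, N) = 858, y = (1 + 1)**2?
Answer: -222184932491/130599469 ≈ -1701.3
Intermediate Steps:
y = 4 (y = 2**2 = 4)
z(2041)/2739849 - 1459690/g(1110, t(-14, y)) = 1634/2739849 - 1459690/858 = 1634*(1/2739849) - 1459690*1/858 = 1634/2739849 - 729845/429 = -222184932491/130599469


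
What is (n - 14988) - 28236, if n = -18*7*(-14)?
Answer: -41460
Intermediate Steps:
n = 1764 (n = -126*(-14) = 1764)
(n - 14988) - 28236 = (1764 - 14988) - 28236 = -13224 - 28236 = -41460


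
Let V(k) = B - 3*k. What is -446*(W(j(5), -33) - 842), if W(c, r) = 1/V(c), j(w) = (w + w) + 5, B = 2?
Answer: 16148322/43 ≈ 3.7554e+5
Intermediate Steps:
V(k) = 2 - 3*k
j(w) = 5 + 2*w (j(w) = 2*w + 5 = 5 + 2*w)
W(c, r) = 1/(2 - 3*c)
-446*(W(j(5), -33) - 842) = -446*(-1/(-2 + 3*(5 + 2*5)) - 842) = -446*(-1/(-2 + 3*(5 + 10)) - 842) = -446*(-1/(-2 + 3*15) - 842) = -446*(-1/(-2 + 45) - 842) = -446*(-1/43 - 842) = -446*(-36207/43) = 16148322/43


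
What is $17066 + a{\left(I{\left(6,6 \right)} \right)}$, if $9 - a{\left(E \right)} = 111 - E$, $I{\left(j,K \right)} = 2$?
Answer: $16966$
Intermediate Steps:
$a{\left(E \right)} = -102 + E$ ($a{\left(E \right)} = 9 - \left(111 - E\right) = 9 + \left(-111 + E\right) = -102 + E$)
$17066 + a{\left(I{\left(6,6 \right)} \right)} = 17066 + \left(-102 + 2\right) = 17066 - 100 = 16966$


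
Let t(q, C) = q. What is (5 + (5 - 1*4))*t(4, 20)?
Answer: 24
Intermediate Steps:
(5 + (5 - 1*4))*t(4, 20) = (5 + (5 - 1*4))*4 = (5 + (5 - 4))*4 = (5 + 1)*4 = 6*4 = 24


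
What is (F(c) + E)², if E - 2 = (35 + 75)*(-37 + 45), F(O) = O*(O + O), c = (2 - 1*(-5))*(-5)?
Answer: 11102224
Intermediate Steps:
c = -35 (c = (2 + 5)*(-5) = 7*(-5) = -35)
F(O) = 2*O² (F(O) = O*(2*O) = 2*O²)
E = 882 (E = 2 + (35 + 75)*(-37 + 45) = 2 + 110*8 = 2 + 880 = 882)
(F(c) + E)² = (2*(-35)² + 882)² = (2*1225 + 882)² = (2450 + 882)² = 3332² = 11102224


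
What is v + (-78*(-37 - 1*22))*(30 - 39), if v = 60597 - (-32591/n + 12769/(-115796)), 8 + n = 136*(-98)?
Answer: 7403417942643/386063864 ≈ 19177.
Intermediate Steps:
n = -13336 (n = -8 + 136*(-98) = -8 - 13328 = -13336)
v = 23393411061795/386063864 (v = 60597 - (-32591/(-13336) + 12769/(-115796)) = 60597 - (-32591*(-1/13336) + 12769*(-1/115796)) = 60597 - (32591/13336 - 12769/115796) = 60597 - 1*900905013/386063864 = 60597 - 900905013/386063864 = 23393411061795/386063864 ≈ 60595.)
v + (-78*(-37 - 1*22))*(30 - 39) = 23393411061795/386063864 + (-78*(-37 - 1*22))*(30 - 39) = 23393411061795/386063864 - 78*(-37 - 22)*(-9) = 23393411061795/386063864 - 78*(-59)*(-9) = 23393411061795/386063864 + 4602*(-9) = 23393411061795/386063864 - 41418 = 7403417942643/386063864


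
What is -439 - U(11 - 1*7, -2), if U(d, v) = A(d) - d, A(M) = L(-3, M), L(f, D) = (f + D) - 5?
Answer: -431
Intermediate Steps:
L(f, D) = -5 + D + f (L(f, D) = (D + f) - 5 = -5 + D + f)
A(M) = -8 + M (A(M) = -5 + M - 3 = -8 + M)
U(d, v) = -8 (U(d, v) = (-8 + d) - d = -8)
-439 - U(11 - 1*7, -2) = -439 - 1*(-8) = -439 + 8 = -431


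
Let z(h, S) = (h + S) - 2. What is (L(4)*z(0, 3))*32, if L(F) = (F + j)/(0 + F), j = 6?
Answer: 80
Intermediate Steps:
z(h, S) = -2 + S + h (z(h, S) = (S + h) - 2 = -2 + S + h)
L(F) = (6 + F)/F (L(F) = (F + 6)/(0 + F) = (6 + F)/F)
(L(4)*z(0, 3))*32 = (((6 + 4)/4)*(-2 + 3 + 0))*32 = (((1/4)*10)*1)*32 = ((5/2)*1)*32 = (5/2)*32 = 80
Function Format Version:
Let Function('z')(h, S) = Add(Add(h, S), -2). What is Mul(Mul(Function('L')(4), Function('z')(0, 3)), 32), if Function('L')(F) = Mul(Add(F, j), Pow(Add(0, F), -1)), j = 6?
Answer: 80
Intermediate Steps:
Function('z')(h, S) = Add(-2, S, h) (Function('z')(h, S) = Add(Add(S, h), -2) = Add(-2, S, h))
Function('L')(F) = Mul(Pow(F, -1), Add(6, F)) (Function('L')(F) = Mul(Add(F, 6), Pow(Add(0, F), -1)) = Mul(Add(6, F), Pow(F, -1)) = Mul(Pow(F, -1), Add(6, F)))
Mul(Mul(Function('L')(4), Function('z')(0, 3)), 32) = Mul(Mul(Mul(Pow(4, -1), Add(6, 4)), Add(-2, 3, 0)), 32) = Mul(Mul(Mul(Rational(1, 4), 10), 1), 32) = Mul(Mul(Rational(5, 2), 1), 32) = Mul(Rational(5, 2), 32) = 80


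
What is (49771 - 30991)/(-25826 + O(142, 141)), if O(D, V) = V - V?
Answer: -9390/12913 ≈ -0.72717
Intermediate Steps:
O(D, V) = 0
(49771 - 30991)/(-25826 + O(142, 141)) = (49771 - 30991)/(-25826 + 0) = 18780/(-25826) = 18780*(-1/25826) = -9390/12913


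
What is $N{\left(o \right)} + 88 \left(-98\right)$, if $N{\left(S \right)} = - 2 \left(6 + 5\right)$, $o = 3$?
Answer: $-8646$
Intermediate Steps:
$N{\left(S \right)} = -22$ ($N{\left(S \right)} = \left(-2\right) 11 = -22$)
$N{\left(o \right)} + 88 \left(-98\right) = -22 + 88 \left(-98\right) = -22 - 8624 = -8646$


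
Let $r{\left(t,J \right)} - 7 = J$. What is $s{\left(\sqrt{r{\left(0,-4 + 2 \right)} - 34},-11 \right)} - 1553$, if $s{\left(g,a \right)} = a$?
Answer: $-1564$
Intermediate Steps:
$r{\left(t,J \right)} = 7 + J$
$s{\left(\sqrt{r{\left(0,-4 + 2 \right)} - 34},-11 \right)} - 1553 = -11 - 1553 = -1564$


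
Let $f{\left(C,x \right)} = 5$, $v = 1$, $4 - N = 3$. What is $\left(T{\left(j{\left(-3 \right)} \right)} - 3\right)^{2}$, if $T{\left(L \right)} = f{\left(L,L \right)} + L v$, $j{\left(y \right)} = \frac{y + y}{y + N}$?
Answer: $25$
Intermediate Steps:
$N = 1$ ($N = 4 - 3 = 1$)
$j{\left(y \right)} = \frac{2 y}{1 + y}$ ($j{\left(y \right)} = \frac{y + y}{y + 1} = \frac{2 y}{1 + y}$)
$T{\left(L \right)} = 5 + L$ ($T{\left(L \right)} = 5 + L 1 = 5 + L$)
$\left(T{\left(j{\left(-3 \right)} \right)} - 3\right)^{2} = \left(\left(5 + 2 \left(-3\right) \frac{1}{1 - 3}\right) - 3\right)^{2} = \left(\left(5 + 2 \left(-3\right) \frac{1}{-2}\right) - 3\right)^{2} = \left(\left(5 + 2 \left(-3\right) \left(- \frac{1}{2}\right)\right) - 3\right)^{2} = \left(\left(5 + 3\right) - 3\right)^{2} = \left(8 - 3\right)^{2} = 5^{2} = 25$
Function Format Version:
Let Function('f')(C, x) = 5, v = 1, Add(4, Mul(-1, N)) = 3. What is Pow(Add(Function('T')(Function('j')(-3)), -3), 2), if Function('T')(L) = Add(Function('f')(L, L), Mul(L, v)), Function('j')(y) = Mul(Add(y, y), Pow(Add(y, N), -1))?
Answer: 25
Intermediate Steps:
N = 1 (N = Add(4, Mul(-1, 3)) = Add(4, -3) = 1)
Function('j')(y) = Mul(2, y, Pow(Add(1, y), -1)) (Function('j')(y) = Mul(Add(y, y), Pow(Add(y, 1), -1)) = Mul(Mul(2, y), Pow(Add(1, y), -1)) = Mul(2, y, Pow(Add(1, y), -1)))
Function('T')(L) = Add(5, L) (Function('T')(L) = Add(5, Mul(L, 1)) = Add(5, L))
Pow(Add(Function('T')(Function('j')(-3)), -3), 2) = Pow(Add(Add(5, Mul(2, -3, Pow(Add(1, -3), -1))), -3), 2) = Pow(Add(Add(5, Mul(2, -3, Pow(-2, -1))), -3), 2) = Pow(Add(Add(5, Mul(2, -3, Rational(-1, 2))), -3), 2) = Pow(Add(Add(5, 3), -3), 2) = Pow(Add(8, -3), 2) = Pow(5, 2) = 25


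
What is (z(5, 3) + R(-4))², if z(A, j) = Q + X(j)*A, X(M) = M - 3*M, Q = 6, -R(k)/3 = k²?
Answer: 5184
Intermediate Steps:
R(k) = -3*k²
X(M) = -2*M
z(A, j) = 6 - 2*A*j (z(A, j) = 6 + (-2*j)*A = 6 - 2*A*j)
(z(5, 3) + R(-4))² = ((6 - 2*5*3) - 3*(-4)²)² = ((6 - 30) - 3*16)² = (-24 - 48)² = (-72)² = 5184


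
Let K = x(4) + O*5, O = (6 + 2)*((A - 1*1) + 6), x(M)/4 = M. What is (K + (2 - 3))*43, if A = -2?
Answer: 5805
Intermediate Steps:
x(M) = 4*M
O = 24 (O = (6 + 2)*((-2 - 1*1) + 6) = 8*((-2 - 1) + 6) = 8*(-3 + 6) = 8*3 = 24)
K = 136 (K = 4*4 + 24*5 = 16 + 120 = 136)
(K + (2 - 3))*43 = (136 + (2 - 3))*43 = (136 - 1)*43 = 135*43 = 5805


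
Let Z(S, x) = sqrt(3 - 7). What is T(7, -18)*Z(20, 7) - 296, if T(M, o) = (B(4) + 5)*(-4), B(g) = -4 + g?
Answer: -296 - 40*I ≈ -296.0 - 40.0*I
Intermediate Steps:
T(M, o) = -20 (T(M, o) = ((-4 + 4) + 5)*(-4) = (0 + 5)*(-4) = 5*(-4) = -20)
Z(S, x) = 2*I (Z(S, x) = sqrt(-4) = 2*I)
T(7, -18)*Z(20, 7) - 296 = -40*I - 296 = -296 - 40*I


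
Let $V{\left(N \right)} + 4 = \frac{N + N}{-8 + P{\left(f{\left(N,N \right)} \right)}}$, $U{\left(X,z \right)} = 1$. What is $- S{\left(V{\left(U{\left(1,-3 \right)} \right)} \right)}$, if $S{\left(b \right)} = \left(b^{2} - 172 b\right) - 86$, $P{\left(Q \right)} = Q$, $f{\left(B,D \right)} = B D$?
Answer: $- \frac{32806}{49} \approx -669.51$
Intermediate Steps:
$V{\left(N \right)} = -4 + \frac{2 N}{-8 + N^{2}}$ ($V{\left(N \right)} = -4 + \frac{N + N}{-8 + N N} = -4 + \frac{2 N}{-8 + N^{2}}$)
$S{\left(b \right)} = -86 + b^{2} - 172 b$
$- S{\left(V{\left(U{\left(1,-3 \right)} \right)} \right)} = - (-86 + \left(\frac{2 \left(16 + 1 - 2 \cdot 1^{2}\right)}{-8 + 1^{2}}\right)^{2} - 172 \frac{2 \left(16 + 1 - 2 \cdot 1^{2}\right)}{-8 + 1^{2}}) = - (-86 + \left(\frac{2 \left(16 + 1 - 2\right)}{-8 + 1}\right)^{2} - 172 \frac{2 \left(16 + 1 - 2\right)}{-8 + 1}) = - (-86 + \left(\frac{2 \left(16 + 1 - 2\right)}{-7}\right)^{2} - 172 \frac{2 \left(16 + 1 - 2\right)}{-7}) = - (-86 + \left(2 \left(- \frac{1}{7}\right) 15\right)^{2} - 172 \cdot 2 \left(- \frac{1}{7}\right) 15) = - (-86 + \left(- \frac{30}{7}\right)^{2} - - \frac{5160}{7}) = - (-86 + \frac{900}{49} + \frac{5160}{7}) = \left(-1\right) \frac{32806}{49} = - \frac{32806}{49}$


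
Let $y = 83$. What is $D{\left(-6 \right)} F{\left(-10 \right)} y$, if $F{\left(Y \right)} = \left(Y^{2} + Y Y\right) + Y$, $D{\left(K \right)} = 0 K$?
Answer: $0$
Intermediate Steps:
$D{\left(K \right)} = 0$
$F{\left(Y \right)} = Y + 2 Y^{2}$ ($F{\left(Y \right)} = \left(Y^{2} + Y^{2}\right) + Y = 2 Y^{2} + Y = Y + 2 Y^{2}$)
$D{\left(-6 \right)} F{\left(-10 \right)} y = 0 \left(- 10 \left(1 + 2 \left(-10\right)\right)\right) 83 = 0 \left(- 10 \left(1 - 20\right)\right) 83 = 0 \left(\left(-10\right) \left(-19\right)\right) 83 = 0 \cdot 190 \cdot 83 = 0 \cdot 83 = 0$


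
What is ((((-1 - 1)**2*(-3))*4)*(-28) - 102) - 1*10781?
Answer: -9539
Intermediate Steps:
((((-1 - 1)**2*(-3))*4)*(-28) - 102) - 1*10781 = ((((-2)**2*(-3))*4)*(-28) - 102) - 10781 = (((4*(-3))*4)*(-28) - 102) - 10781 = (-12*4*(-28) - 102) - 10781 = (-48*(-28) - 102) - 10781 = (1344 - 102) - 10781 = 1242 - 10781 = -9539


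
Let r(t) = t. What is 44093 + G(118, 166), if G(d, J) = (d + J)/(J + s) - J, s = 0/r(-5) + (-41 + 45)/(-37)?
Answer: 134817217/3069 ≈ 43929.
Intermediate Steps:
s = -4/37 (s = 0/(-5) + (-41 + 45)/(-37) = 0*(-⅕) + 4*(-1/37) = 0 - 4/37 = -4/37 ≈ -0.10811)
G(d, J) = -J + (J + d)/(-4/37 + J) (G(d, J) = (d + J)/(J - 4/37) - J = (J + d)/(-4/37 + J) - J = -J + (J + d)/(-4/37 + J))
44093 + G(118, 166) = 44093 + (-37*166² + 37*118 + 41*166)/(-4 + 37*166) = 44093 + (-37*27556 + 4366 + 6806)/(-4 + 6142) = 44093 + (-1019572 + 4366 + 6806)/6138 = 44093 + (1/6138)*(-1008400) = 44093 - 504200/3069 = 134817217/3069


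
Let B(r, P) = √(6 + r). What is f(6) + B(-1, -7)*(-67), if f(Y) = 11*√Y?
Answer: -67*√5 + 11*√6 ≈ -122.87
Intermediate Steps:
f(6) + B(-1, -7)*(-67) = 11*√6 + √(6 - 1)*(-67) = 11*√6 + √5*(-67) = 11*√6 - 67*√5 = -67*√5 + 11*√6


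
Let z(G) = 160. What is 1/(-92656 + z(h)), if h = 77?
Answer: -1/92496 ≈ -1.0811e-5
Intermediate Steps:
1/(-92656 + z(h)) = 1/(-92656 + 160) = 1/(-92496) = -1/92496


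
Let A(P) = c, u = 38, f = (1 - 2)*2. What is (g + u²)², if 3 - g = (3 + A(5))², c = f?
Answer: 2090916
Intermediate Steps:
f = -2 (f = -1*2 = -2)
c = -2
A(P) = -2
g = 2 (g = 3 - (3 - 2)² = 3 - 1*1² = 3 - 1*1 = 3 - 1 = 2)
(g + u²)² = (2 + 38²)² = (2 + 1444)² = 1446² = 2090916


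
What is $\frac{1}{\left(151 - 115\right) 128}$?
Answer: $\frac{1}{4608} \approx 0.00021701$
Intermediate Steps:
$\frac{1}{\left(151 - 115\right) 128} = \frac{1}{36 \cdot 128} = \frac{1}{4608}$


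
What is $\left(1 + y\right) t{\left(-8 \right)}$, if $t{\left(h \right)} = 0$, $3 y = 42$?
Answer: $0$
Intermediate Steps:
$y = 14$ ($y = \frac{1}{3} \cdot 42 = 14$)
$\left(1 + y\right) t{\left(-8 \right)} = \left(1 + 14\right) 0 = 15 \cdot 0 = 0$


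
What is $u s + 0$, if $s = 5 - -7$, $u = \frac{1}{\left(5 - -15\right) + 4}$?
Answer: $\frac{1}{2} \approx 0.5$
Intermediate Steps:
$u = \frac{1}{24}$ ($u = \frac{1}{\left(5 + 15\right) + 4} = \frac{1}{20 + 4} = \frac{1}{24} \approx 0.041667$)
$s = 12$ ($s = 5 + 7 = 12$)
$u s + 0 = \frac{1}{24} \cdot 12 + 0 = \frac{1}{2} + 0 = \frac{1}{2}$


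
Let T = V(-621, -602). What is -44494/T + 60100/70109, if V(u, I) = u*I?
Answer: 9674237177/13104844389 ≈ 0.73822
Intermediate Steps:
V(u, I) = I*u
T = 373842 (T = -602*(-621) = 373842)
-44494/T + 60100/70109 = -44494/373842 + 60100/70109 = -44494*1/373842 + 60100*(1/70109) = -22247/186921 + 60100/70109 = 9674237177/13104844389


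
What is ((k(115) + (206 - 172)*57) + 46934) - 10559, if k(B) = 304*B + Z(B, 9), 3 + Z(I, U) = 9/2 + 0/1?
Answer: 146549/2 ≈ 73275.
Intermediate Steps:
Z(I, U) = 3/2 (Z(I, U) = -3 + (9/2 + 0/1) = -3 + (9*(1/2) + 0*1) = -3 + (9/2 + 0) = -3 + 9/2 = 3/2)
k(B) = 3/2 + 304*B (k(B) = 304*B + 3/2 = 3/2 + 304*B)
((k(115) + (206 - 172)*57) + 46934) - 10559 = (((3/2 + 304*115) + (206 - 172)*57) + 46934) - 10559 = (((3/2 + 34960) + 34*57) + 46934) - 10559 = ((69923/2 + 1938) + 46934) - 10559 = (73799/2 + 46934) - 10559 = 167667/2 - 10559 = 146549/2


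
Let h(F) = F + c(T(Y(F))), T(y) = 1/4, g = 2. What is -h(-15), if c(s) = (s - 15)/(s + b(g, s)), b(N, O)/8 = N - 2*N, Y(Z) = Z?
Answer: 886/63 ≈ 14.063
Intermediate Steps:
b(N, O) = -8*N (b(N, O) = 8*(N - 2*N) = 8*(-N) = -8*N)
T(y) = ¼
c(s) = (-15 + s)/(-16 + s) (c(s) = (s - 15)/(s - 8*2) = (-15 + s)/(s - 16) = (-15 + s)/(-16 + s))
h(F) = 59/63 + F (h(F) = F + (-15 + ¼)/(-16 + ¼) = F - 59/4/(-63/4) = F - 4/63*(-59/4) = F + 59/63 = 59/63 + F)
-h(-15) = -(59/63 - 15) = -1*(-886/63) = 886/63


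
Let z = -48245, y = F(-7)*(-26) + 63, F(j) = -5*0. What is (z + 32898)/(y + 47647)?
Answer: -15347/47710 ≈ -0.32167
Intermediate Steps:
F(j) = 0
y = 63 (y = 0*(-26) + 63 = 0 + 63 = 63)
(z + 32898)/(y + 47647) = (-48245 + 32898)/(63 + 47647) = -15347/47710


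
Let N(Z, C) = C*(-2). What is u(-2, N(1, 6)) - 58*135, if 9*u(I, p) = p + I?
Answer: -70484/9 ≈ -7831.6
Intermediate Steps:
N(Z, C) = -2*C
u(I, p) = I/9 + p/9 (u(I, p) = (p + I)/9 = (I + p)/9 = I/9 + p/9)
u(-2, N(1, 6)) - 58*135 = ((1/9)*(-2) + (-2*6)/9) - 58*135 = (-2/9 + (1/9)*(-12)) - 7830 = (-2/9 - 4/3) - 7830 = -14/9 - 7830 = -70484/9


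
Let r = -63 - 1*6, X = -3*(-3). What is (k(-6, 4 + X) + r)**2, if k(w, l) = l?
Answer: 3136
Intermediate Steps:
X = 9
r = -69 (r = -63 - 6 = -69)
(k(-6, 4 + X) + r)**2 = ((4 + 9) - 69)**2 = (13 - 69)**2 = (-56)**2 = 3136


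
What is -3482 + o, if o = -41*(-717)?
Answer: 25915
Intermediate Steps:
o = 29397
-3482 + o = -3482 + 29397 = 25915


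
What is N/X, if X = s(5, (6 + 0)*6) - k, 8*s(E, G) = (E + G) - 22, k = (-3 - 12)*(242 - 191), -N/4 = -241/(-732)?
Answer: -1928/1123437 ≈ -0.0017162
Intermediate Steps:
N = -241/183 (N = -(-964)/(-732) = -(-964)*(-1)/732 = -4*241/732 = -241/183 ≈ -1.3169)
k = -765 (k = -15*51 = -765)
s(E, G) = -11/4 + E/8 + G/8 (s(E, G) = ((E + G) - 22)/8 = (-22 + E + G)/8 = -11/4 + E/8 + G/8)
X = 6139/8 (X = (-11/4 + (⅛)*5 + ((6 + 0)*6)/8) - 1*(-765) = (-11/4 + 5/8 + (6*6)/8) + 765 = (-11/4 + 5/8 + (⅛)*36) + 765 = (-11/4 + 5/8 + 9/2) + 765 = 19/8 + 765 = 6139/8 ≈ 767.38)
N/X = -241/(183*6139/8) = -241/183*8/6139 = -1928/1123437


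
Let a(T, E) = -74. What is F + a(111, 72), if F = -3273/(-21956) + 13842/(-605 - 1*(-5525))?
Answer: -79934608/1125245 ≈ -71.037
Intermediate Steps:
F = 3333522/1125245 (F = -3273*(-1/21956) + 13842/(-605 + 5525) = 3273/21956 + 13842/4920 = 3273/21956 + 13842*(1/4920) = 3273/21956 + 2307/820 = 3333522/1125245 ≈ 2.9625)
F + a(111, 72) = 3333522/1125245 - 74 = -79934608/1125245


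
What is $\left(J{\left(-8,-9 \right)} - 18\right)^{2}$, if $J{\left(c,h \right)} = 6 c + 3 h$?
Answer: $8649$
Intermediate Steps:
$J{\left(c,h \right)} = 3 h + 6 c$
$\left(J{\left(-8,-9 \right)} - 18\right)^{2} = \left(\left(3 \left(-9\right) + 6 \left(-8\right)\right) - 18\right)^{2} = \left(\left(-27 - 48\right) - 18\right)^{2} = \left(-75 - 18\right)^{2} = \left(-93\right)^{2} = 8649$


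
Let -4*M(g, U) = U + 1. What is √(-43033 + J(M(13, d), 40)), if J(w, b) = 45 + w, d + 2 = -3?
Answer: I*√42987 ≈ 207.33*I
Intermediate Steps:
d = -5 (d = -2 - 3 = -5)
M(g, U) = -¼ - U/4 (M(g, U) = -(U + 1)/4 = -(1 + U)/4 = -¼ - U/4)
√(-43033 + J(M(13, d), 40)) = √(-43033 + (45 + (-¼ - ¼*(-5)))) = √(-43033 + (45 + (-¼ + 5/4))) = √(-43033 + (45 + 1)) = √(-43033 + 46) = √(-42987) = I*√42987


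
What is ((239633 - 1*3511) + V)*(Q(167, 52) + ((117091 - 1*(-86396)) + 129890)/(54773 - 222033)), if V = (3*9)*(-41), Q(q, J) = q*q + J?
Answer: 219648698535849/33452 ≈ 6.5661e+9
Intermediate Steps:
Q(q, J) = J + q**2 (Q(q, J) = q**2 + J = J + q**2)
V = -1107 (V = 27*(-41) = -1107)
((239633 - 1*3511) + V)*(Q(167, 52) + ((117091 - 1*(-86396)) + 129890)/(54773 - 222033)) = ((239633 - 1*3511) - 1107)*((52 + 167**2) + ((117091 - 1*(-86396)) + 129890)/(54773 - 222033)) = ((239633 - 3511) - 1107)*((52 + 27889) + ((117091 + 86396) + 129890)/(-167260)) = (236122 - 1107)*(27941 + (203487 + 129890)*(-1/167260)) = 235015*(27941 + 333377*(-1/167260)) = 235015*(27941 - 333377/167260) = 235015*(4673078283/167260) = 219648698535849/33452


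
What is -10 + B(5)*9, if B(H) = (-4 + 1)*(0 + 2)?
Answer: -64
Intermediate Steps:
B(H) = -6 (B(H) = -3*2 = -6)
-10 + B(5)*9 = -10 - 6*9 = -10 - 54 = -64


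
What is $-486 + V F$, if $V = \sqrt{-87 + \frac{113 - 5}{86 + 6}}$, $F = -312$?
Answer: $-486 - \frac{312 i \sqrt{45402}}{23} \approx -486.0 - 2890.4 i$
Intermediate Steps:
$V = \frac{i \sqrt{45402}}{23}$ ($V = \sqrt{-87 + \frac{108}{92}} = \sqrt{-87 + 108 \cdot \frac{1}{92}} = \sqrt{-87 + \frac{27}{23}} = \sqrt{- \frac{1974}{23}} = \frac{i \sqrt{45402}}{23} \approx 9.2642 i$)
$-486 + V F = -486 + \frac{i \sqrt{45402}}{23} \left(-312\right) = -486 - \frac{312 i \sqrt{45402}}{23}$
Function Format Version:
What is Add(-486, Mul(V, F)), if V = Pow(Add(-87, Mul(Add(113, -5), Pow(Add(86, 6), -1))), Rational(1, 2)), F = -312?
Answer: Add(-486, Mul(Rational(-312, 23), I, Pow(45402, Rational(1, 2)))) ≈ Add(-486.00, Mul(-2890.4, I))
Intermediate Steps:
V = Mul(Rational(1, 23), I, Pow(45402, Rational(1, 2))) (V = Pow(Add(-87, Mul(108, Pow(92, -1))), Rational(1, 2)) = Pow(Add(-87, Mul(108, Rational(1, 92))), Rational(1, 2)) = Pow(Add(-87, Rational(27, 23)), Rational(1, 2)) = Pow(Rational(-1974, 23), Rational(1, 2)) = Mul(Rational(1, 23), I, Pow(45402, Rational(1, 2))) ≈ Mul(9.2642, I))
Add(-486, Mul(V, F)) = Add(-486, Mul(Mul(Rational(1, 23), I, Pow(45402, Rational(1, 2))), -312)) = Add(-486, Mul(Rational(-312, 23), I, Pow(45402, Rational(1, 2))))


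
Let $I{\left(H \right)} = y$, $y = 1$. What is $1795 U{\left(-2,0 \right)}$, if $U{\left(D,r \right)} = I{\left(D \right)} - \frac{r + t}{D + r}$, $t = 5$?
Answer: $\frac{12565}{2} \approx 6282.5$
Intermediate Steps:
$I{\left(H \right)} = 1$
$U{\left(D,r \right)} = 1 - \frac{5 + r}{D + r}$ ($U{\left(D,r \right)} = 1 - \frac{r + 5}{D + r} = 1 - \frac{5 + r}{D + r}$)
$1795 U{\left(-2,0 \right)} = 1795 \frac{-5 - 2}{-2 + 0} = 1795 \frac{1}{-2} \left(-7\right) = 1795 \left(\left(- \frac{1}{2}\right) \left(-7\right)\right) = 1795 \cdot \frac{7}{2} = \frac{12565}{2}$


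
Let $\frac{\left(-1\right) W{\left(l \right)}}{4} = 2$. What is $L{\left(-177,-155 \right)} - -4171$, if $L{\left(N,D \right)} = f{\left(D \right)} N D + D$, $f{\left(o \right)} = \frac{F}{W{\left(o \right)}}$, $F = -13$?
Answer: $\frac{388783}{8} \approx 48598.0$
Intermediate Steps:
$W{\left(l \right)} = -8$ ($W{\left(l \right)} = \left(-4\right) 2 = -8$)
$f{\left(o \right)} = \frac{13}{8}$ ($f{\left(o \right)} = - \frac{13}{-8} = \left(-13\right) \left(- \frac{1}{8}\right) = \frac{13}{8}$)
$L{\left(N,D \right)} = D + \frac{13 D N}{8}$ ($L{\left(N,D \right)} = \frac{13 N}{8} D + D = \frac{13 D N}{8} + D = D + \frac{13 D N}{8}$)
$L{\left(-177,-155 \right)} - -4171 = \frac{1}{8} \left(-155\right) \left(8 + 13 \left(-177\right)\right) - -4171 = \frac{1}{8} \left(-155\right) \left(8 - 2301\right) + 4171 = \frac{1}{8} \left(-155\right) \left(-2293\right) + 4171 = \frac{355415}{8} + 4171 = \frac{388783}{8}$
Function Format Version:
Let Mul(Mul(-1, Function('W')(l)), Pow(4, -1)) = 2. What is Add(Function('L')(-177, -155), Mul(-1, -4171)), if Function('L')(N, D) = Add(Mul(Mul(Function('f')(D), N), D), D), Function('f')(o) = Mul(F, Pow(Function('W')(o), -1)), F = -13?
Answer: Rational(388783, 8) ≈ 48598.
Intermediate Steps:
Function('W')(l) = -8 (Function('W')(l) = Mul(-4, 2) = -8)
Function('f')(o) = Rational(13, 8) (Function('f')(o) = Mul(-13, Pow(-8, -1)) = Mul(-13, Rational(-1, 8)) = Rational(13, 8))
Function('L')(N, D) = Add(D, Mul(Rational(13, 8), D, N)) (Function('L')(N, D) = Add(Mul(Mul(Rational(13, 8), N), D), D) = Add(Mul(Rational(13, 8), D, N), D) = Add(D, Mul(Rational(13, 8), D, N)))
Add(Function('L')(-177, -155), Mul(-1, -4171)) = Add(Mul(Rational(1, 8), -155, Add(8, Mul(13, -177))), Mul(-1, -4171)) = Add(Mul(Rational(1, 8), -155, Add(8, -2301)), 4171) = Add(Mul(Rational(1, 8), -155, -2293), 4171) = Add(Rational(355415, 8), 4171) = Rational(388783, 8)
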